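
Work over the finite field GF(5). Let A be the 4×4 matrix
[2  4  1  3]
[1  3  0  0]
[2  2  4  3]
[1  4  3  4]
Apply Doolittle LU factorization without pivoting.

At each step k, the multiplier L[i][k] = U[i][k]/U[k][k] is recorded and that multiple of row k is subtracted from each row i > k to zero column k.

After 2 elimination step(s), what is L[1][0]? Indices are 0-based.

Step 1: pivot at (0,0) is 2.
  row1 ← row1 − (3)·row0  ⇒  L[1][0]=3, U row1=(0, 1, 2, 1)
  row2 ← row2 − (1)·row0  ⇒  L[2][0]=1, U row2=(0, 3, 3, 0)
  row3 ← row3 − (3)·row0  ⇒  L[3][0]=3, U row3=(0, 2, 0, 0)
Step 2: pivot at (1,1) is 1.
  row2 ← row2 − (3)·row1  ⇒  L[2][1]=3, U row2=(0, 0, 2, 2)
  row3 ← row3 − (2)·row1  ⇒  L[3][1]=2, U row3=(0, 0, 1, 3)

L[1][0] = 3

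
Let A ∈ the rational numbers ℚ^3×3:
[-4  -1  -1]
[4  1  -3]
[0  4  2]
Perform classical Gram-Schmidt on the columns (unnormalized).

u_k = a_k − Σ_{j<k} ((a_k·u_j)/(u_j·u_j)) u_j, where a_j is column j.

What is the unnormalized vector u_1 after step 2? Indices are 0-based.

Step 1: u_0 = a_0 = (-4, 4, 0).
Step 2: u_1 = a_1 − (1/4)·u_0 = (0, 0, 4).

u_1 = (0, 0, 4)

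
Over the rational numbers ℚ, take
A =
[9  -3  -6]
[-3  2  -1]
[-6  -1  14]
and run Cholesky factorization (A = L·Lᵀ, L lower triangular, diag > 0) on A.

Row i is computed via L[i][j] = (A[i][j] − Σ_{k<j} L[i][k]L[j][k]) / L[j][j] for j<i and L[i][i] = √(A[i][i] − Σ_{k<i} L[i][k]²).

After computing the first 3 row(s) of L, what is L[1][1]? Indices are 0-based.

Step 1: L[0][0] = √(9) = 3.
  L[1][0] = (-3) / L[0][0] = -1.
Step 2: L[1][1] = √(1) = 1.
  L[2][0] = (-6) / L[0][0] = -2.
  L[2][1] = (-3) / L[1][1] = -3.
Step 3: L[2][2] = √(1) = 1.

L[1][1] = 1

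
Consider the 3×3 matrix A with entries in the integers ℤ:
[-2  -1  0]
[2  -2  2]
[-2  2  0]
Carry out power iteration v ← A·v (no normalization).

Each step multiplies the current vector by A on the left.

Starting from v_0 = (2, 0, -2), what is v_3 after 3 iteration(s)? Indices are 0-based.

v_0 = (2, 0, -2).
v_1 = A·v_0 = (-4, 0, -4).
v_2 = A·v_1 = (8, -16, 8).
v_3 = A·v_2 = (0, 64, -48).

v_3 = (0, 64, -48)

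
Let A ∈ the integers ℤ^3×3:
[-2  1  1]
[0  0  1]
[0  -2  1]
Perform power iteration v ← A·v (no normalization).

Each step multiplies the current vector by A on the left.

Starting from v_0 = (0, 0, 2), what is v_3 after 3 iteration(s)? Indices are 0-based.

v_0 = (0, 0, 2).
v_1 = A·v_0 = (2, 2, 2).
v_2 = A·v_1 = (0, 2, -2).
v_3 = A·v_2 = (0, -2, -6).

v_3 = (0, -2, -6)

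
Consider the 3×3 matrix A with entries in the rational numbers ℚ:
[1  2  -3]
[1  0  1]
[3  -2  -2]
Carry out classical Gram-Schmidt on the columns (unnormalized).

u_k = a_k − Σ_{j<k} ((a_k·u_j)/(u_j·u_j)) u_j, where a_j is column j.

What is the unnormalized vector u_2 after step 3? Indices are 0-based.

Step 1: u_0 = a_0 = (1, 1, 3).
Step 2: u_1 = a_1 − (-4/11)·u_0 = (26/11, 4/11, -10/11).
Step 3: u_2 = a_2 − (-8/11)·u_0 − (-3/4)·u_1 = (-1/2, 2, -1/2).

u_2 = (-1/2, 2, -1/2)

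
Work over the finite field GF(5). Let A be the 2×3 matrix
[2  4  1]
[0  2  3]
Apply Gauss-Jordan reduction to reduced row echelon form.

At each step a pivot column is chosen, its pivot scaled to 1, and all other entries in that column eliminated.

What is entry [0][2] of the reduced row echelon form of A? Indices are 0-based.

pivot(0,0)=2: scale R0 → (1, 2, 3)
pivot(1,1)=2: scale R1 → (0, 1, 4)
  clear (0,1): R0 −= (2)R1 → (1, 0, 0)

M[0][2] = 0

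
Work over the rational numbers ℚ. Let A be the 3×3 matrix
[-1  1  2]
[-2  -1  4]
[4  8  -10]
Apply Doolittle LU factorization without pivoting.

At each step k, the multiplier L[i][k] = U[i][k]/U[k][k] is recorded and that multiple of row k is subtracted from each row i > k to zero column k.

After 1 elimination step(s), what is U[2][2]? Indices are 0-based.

U[2][2] = -2

k=0: U[0][0]=-1
  eliminate (1,0): mult=2, new row 1: (0, -3, 0); set L[1][0]=2
  eliminate (2,0): mult=-4, new row 2: (0, 12, -2); set L[2][0]=-4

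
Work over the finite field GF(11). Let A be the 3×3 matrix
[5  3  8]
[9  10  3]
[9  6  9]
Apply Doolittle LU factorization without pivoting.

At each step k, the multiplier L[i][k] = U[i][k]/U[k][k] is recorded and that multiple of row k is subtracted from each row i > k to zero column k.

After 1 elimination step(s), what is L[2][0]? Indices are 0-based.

L[2][0] = 4

[col 0] pivot 5
  R1 -= 4*R0 → (0, 9, 4)  (L[1][0] := 4)
  R2 -= 4*R0 → (0, 5, 10)  (L[2][0] := 4)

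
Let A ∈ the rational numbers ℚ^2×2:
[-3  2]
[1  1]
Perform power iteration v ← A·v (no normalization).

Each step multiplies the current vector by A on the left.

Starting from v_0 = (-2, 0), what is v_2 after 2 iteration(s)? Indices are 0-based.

v_2 = (-22, 4)

v_0 = (-2, 0).
v_1 = A·v_0 = (6, -2).
v_2 = A·v_1 = (-22, 4).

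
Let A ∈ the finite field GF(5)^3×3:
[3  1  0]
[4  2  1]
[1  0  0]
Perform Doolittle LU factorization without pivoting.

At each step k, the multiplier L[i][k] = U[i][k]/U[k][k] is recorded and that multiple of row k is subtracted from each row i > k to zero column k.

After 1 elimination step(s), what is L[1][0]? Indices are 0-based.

Step 1: pivot at (0,0) is 3.
  row1 ← row1 − (3)·row0  ⇒  L[1][0]=3, U row1=(0, 4, 1)
  row2 ← row2 − (2)·row0  ⇒  L[2][0]=2, U row2=(0, 3, 0)

L[1][0] = 3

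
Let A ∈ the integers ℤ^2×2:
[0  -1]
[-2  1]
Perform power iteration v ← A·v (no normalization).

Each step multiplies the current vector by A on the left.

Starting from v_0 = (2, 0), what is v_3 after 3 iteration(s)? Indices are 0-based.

v_0 = (2, 0).
v_1 = A·v_0 = (0, -4).
v_2 = A·v_1 = (4, -4).
v_3 = A·v_2 = (4, -12).

v_3 = (4, -12)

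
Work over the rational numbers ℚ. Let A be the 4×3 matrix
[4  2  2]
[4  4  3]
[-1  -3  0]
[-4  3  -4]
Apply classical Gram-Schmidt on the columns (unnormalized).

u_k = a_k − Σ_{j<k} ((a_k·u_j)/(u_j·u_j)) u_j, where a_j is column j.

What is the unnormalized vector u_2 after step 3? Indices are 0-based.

u_2 = (-1270/1637, 1055/1637, 276/1637, -284/1637)

Step 1: u_0 = a_0 = (4, 4, -1, -4).
Step 2: u_1 = a_1 − (15/49)·u_0 = (38/49, 136/49, -132/49, 207/49).
Step 3: u_2 = a_2 − (36/49)·u_0 − (-344/1637)·u_1 = (-1270/1637, 1055/1637, 276/1637, -284/1637).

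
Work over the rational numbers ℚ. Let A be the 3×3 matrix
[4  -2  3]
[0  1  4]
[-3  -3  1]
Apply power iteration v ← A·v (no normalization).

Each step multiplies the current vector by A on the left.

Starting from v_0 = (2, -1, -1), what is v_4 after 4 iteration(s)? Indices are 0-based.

v_4 = (511, -161, -190)

v_0 = (2, -1, -1).
v_1 = A·v_0 = (7, -5, -4).
v_2 = A·v_1 = (26, -21, -10).
v_3 = A·v_2 = (116, -61, -25).
v_4 = A·v_3 = (511, -161, -190).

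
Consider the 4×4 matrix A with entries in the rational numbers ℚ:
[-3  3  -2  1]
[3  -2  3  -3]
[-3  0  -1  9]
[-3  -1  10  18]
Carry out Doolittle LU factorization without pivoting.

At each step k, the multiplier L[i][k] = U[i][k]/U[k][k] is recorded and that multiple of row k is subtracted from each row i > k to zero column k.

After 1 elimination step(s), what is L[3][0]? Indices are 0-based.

L[3][0] = 1

[col 0] pivot -3
  R1 -= -1*R0 → (0, 1, 1, -2)  (L[1][0] := -1)
  R2 -= 1*R0 → (0, -3, 1, 8)  (L[2][0] := 1)
  R3 -= 1*R0 → (0, -4, 12, 17)  (L[3][0] := 1)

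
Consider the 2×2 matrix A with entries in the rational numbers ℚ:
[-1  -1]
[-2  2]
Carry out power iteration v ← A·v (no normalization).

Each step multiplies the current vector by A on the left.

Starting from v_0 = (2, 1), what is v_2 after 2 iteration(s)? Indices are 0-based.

v_0 = (2, 1).
v_1 = A·v_0 = (-3, -2).
v_2 = A·v_1 = (5, 2).

v_2 = (5, 2)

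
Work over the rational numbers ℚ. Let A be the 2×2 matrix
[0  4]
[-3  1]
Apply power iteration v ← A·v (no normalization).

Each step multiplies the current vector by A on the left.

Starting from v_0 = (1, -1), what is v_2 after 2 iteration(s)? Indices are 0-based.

v_2 = (-16, 8)

v_0 = (1, -1).
v_1 = A·v_0 = (-4, -4).
v_2 = A·v_1 = (-16, 8).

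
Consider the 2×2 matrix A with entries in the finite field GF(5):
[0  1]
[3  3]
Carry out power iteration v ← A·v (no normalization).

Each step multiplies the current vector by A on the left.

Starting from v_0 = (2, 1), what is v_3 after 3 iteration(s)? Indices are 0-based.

v_3 = (0, 2)

v_0 = (2, 1).
v_1 = A·v_0 = (1, 4).
v_2 = A·v_1 = (4, 0).
v_3 = A·v_2 = (0, 2).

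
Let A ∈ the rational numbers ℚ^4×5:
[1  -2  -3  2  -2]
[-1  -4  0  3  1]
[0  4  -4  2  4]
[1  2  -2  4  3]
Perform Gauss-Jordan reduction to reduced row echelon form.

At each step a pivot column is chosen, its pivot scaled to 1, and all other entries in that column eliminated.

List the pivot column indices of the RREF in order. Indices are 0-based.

pivot(0,0)=1: scale R0 → (1, -2, -3, 2, -2)
  clear (1,0): R1 −= (-1)R0 → (0, -6, -3, 5, -1)
  clear (3,0): R3 −= (1)R0 → (0, 4, 1, 2, 5)
pivot(1,1)=-6: scale R1 → (0, 1, 1/2, -5/6, 1/6)
  clear (0,1): R0 −= (-2)R1 → (1, 0, -2, 1/3, -5/3)
  clear (2,1): R2 −= (4)R1 → (0, 0, -6, 16/3, 10/3)
  clear (3,1): R3 −= (4)R1 → (0, 0, -1, 16/3, 13/3)
pivot(2,2)=-6: scale R2 → (0, 0, 1, -8/9, -5/9)
  clear (0,2): R0 −= (-2)R2 → (1, 0, 0, -13/9, -25/9)
  clear (1,2): R1 −= (1/2)R2 → (0, 1, 0, -7/18, 4/9)
  clear (3,2): R3 −= (-1)R2 → (0, 0, 0, 40/9, 34/9)
pivot(3,3)=40/9: scale R3 → (0, 0, 0, 1, 17/20)
  clear (0,3): R0 −= (-13/9)R3 → (1, 0, 0, 0, -31/20)
  clear (1,3): R1 −= (-7/18)R3 → (0, 1, 0, 0, 31/40)
  clear (2,3): R2 −= (-8/9)R3 → (0, 0, 1, 0, 1/5)

pivot columns: 0, 1, 2, 3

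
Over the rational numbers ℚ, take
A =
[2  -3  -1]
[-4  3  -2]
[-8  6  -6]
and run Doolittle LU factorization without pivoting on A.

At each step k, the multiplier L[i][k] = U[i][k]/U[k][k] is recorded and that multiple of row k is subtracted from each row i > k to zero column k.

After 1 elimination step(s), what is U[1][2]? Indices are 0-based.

U[1][2] = -4

[col 0] pivot 2
  R1 -= -2*R0 → (0, -3, -4)  (L[1][0] := -2)
  R2 -= -4*R0 → (0, -6, -10)  (L[2][0] := -4)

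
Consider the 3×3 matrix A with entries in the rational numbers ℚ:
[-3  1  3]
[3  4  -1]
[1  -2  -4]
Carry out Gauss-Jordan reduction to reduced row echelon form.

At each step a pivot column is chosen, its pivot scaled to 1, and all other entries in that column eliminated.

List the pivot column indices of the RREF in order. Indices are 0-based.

pivot columns: 0, 1, 2

pivot(0,0)=-3: scale R0 → (1, -1/3, -1)
  clear (1,0): R1 −= (3)R0 → (0, 5, 2)
  clear (2,0): R2 −= (1)R0 → (0, -5/3, -3)
pivot(1,1)=5: scale R1 → (0, 1, 2/5)
  clear (0,1): R0 −= (-1/3)R1 → (1, 0, -13/15)
  clear (2,1): R2 −= (-5/3)R1 → (0, 0, -7/3)
pivot(2,2)=-7/3: scale R2 → (0, 0, 1)
  clear (0,2): R0 −= (-13/15)R2 → (1, 0, 0)
  clear (1,2): R1 −= (2/5)R2 → (0, 1, 0)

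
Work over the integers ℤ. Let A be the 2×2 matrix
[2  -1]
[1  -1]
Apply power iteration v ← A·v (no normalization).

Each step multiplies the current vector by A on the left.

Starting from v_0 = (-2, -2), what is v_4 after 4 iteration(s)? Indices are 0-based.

v_4 = (-10, -4)

v_0 = (-2, -2).
v_1 = A·v_0 = (-2, 0).
v_2 = A·v_1 = (-4, -2).
v_3 = A·v_2 = (-6, -2).
v_4 = A·v_3 = (-10, -4).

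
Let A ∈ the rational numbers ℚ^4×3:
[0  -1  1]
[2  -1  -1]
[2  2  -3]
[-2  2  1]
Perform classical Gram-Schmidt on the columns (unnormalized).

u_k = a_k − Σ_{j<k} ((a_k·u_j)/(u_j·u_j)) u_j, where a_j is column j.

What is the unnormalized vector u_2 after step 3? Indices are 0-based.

u_2 = (12/29, 8/29, 1/29, 9/29)

Step 1: u_0 = a_0 = (0, 2, 2, -2).
Step 2: u_1 = a_1 − (-1/6)·u_0 = (-1, -2/3, 7/3, 5/3).
Step 3: u_2 = a_2 − (-5/6)·u_0 − (-17/29)·u_1 = (12/29, 8/29, 1/29, 9/29).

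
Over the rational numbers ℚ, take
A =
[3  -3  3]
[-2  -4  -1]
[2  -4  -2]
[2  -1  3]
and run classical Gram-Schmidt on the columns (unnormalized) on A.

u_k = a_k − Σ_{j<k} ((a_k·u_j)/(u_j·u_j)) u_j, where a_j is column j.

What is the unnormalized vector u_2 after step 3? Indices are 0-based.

u_2 = (1074/761, 903/761, -2042/761, 1334/761)

Step 1: u_0 = a_0 = (3, -2, 2, 2).
Step 2: u_1 = a_1 − (-11/21)·u_0 = (-10/7, -106/21, -62/21, 1/21).
Step 3: u_2 = a_2 − (13/21)·u_0 − (143/761)·u_1 = (1074/761, 903/761, -2042/761, 1334/761).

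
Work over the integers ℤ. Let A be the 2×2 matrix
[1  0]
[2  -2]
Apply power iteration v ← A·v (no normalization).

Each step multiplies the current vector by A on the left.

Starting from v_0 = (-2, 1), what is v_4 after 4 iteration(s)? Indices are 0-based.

v_4 = (-2, 36)

v_0 = (-2, 1).
v_1 = A·v_0 = (-2, -6).
v_2 = A·v_1 = (-2, 8).
v_3 = A·v_2 = (-2, -20).
v_4 = A·v_3 = (-2, 36).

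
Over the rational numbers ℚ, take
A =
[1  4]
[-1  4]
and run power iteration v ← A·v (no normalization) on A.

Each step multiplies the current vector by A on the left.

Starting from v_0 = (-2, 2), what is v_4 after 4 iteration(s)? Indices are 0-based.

v_0 = (-2, 2).
v_1 = A·v_0 = (6, 10).
v_2 = A·v_1 = (46, 34).
v_3 = A·v_2 = (182, 90).
v_4 = A·v_3 = (542, 178).

v_4 = (542, 178)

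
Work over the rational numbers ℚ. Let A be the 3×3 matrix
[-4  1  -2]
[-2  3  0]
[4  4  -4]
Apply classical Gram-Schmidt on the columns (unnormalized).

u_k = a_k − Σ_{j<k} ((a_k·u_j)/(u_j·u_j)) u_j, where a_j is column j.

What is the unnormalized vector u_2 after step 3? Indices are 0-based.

Step 1: u_0 = a_0 = (-4, -2, 4).
Step 2: u_1 = a_1 − (1/6)·u_0 = (5/3, 10/3, 10/3).
Step 3: u_2 = a_2 − (-2/9)·u_0 − (-2/3)·u_1 = (-16/9, 16/9, -8/9).

u_2 = (-16/9, 16/9, -8/9)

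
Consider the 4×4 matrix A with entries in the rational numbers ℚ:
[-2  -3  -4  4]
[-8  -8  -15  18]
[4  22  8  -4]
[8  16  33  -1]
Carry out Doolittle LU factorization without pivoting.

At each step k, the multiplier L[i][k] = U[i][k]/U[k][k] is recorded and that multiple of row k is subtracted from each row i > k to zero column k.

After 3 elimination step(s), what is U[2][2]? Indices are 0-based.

U[2][2] = -4

k=0: U[0][0]=-2
  eliminate (1,0): mult=4, new row 1: (0, 4, 1, 2); set L[1][0]=4
  eliminate (2,0): mult=-2, new row 2: (0, 16, 0, 4); set L[2][0]=-2
  eliminate (3,0): mult=-4, new row 3: (0, 4, 17, 15); set L[3][0]=-4
k=1: U[1][1]=4
  eliminate (2,1): mult=4, new row 2: (0, 0, -4, -4); set L[2][1]=4
  eliminate (3,1): mult=1, new row 3: (0, 0, 16, 13); set L[3][1]=1
k=2: U[2][2]=-4
  eliminate (3,2): mult=-4, new row 3: (0, 0, 0, -3); set L[3][2]=-4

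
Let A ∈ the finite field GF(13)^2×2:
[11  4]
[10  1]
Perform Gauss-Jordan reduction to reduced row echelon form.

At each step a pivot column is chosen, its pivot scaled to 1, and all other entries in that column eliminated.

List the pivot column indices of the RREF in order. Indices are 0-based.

pivot columns: 0, 1

step 1: normalize row 0 (÷11) = (1, 11)
  row 1: subtract 10×row0 = (0, 8)
step 2: normalize row 1 (÷8) = (0, 1)
  row 0: subtract 11×row1 = (1, 0)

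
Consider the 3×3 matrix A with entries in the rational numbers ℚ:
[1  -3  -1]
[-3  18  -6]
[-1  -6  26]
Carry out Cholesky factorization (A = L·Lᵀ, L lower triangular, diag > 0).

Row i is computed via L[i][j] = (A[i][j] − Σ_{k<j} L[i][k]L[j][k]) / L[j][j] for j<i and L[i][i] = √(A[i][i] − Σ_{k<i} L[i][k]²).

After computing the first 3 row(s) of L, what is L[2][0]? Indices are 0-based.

Step 1: L[0][0] = √(1) = 1.
  L[1][0] = (-3) / L[0][0] = -3.
Step 2: L[1][1] = √(9) = 3.
  L[2][0] = (-1) / L[0][0] = -1.
  L[2][1] = (-9) / L[1][1] = -3.
Step 3: L[2][2] = √(16) = 4.

L[2][0] = -1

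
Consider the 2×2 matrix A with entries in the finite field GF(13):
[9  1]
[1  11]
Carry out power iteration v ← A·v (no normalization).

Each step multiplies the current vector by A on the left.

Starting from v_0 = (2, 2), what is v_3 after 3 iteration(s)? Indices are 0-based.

v_3 = (1, 0)

v_0 = (2, 2).
v_1 = A·v_0 = (7, 11).
v_2 = A·v_1 = (9, 11).
v_3 = A·v_2 = (1, 0).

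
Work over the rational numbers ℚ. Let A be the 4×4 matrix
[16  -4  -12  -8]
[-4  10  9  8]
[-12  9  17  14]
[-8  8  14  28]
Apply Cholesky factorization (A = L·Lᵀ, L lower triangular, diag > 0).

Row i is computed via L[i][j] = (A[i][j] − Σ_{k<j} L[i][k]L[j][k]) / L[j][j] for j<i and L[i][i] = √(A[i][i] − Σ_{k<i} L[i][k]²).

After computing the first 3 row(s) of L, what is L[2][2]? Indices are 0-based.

Step 1: L[0][0] = √(16) = 4.
  L[1][0] = (-4) / L[0][0] = -1.
Step 2: L[1][1] = √(9) = 3.
  L[2][0] = (-12) / L[0][0] = -3.
  L[2][1] = (6) / L[1][1] = 2.
Step 3: L[2][2] = √(4) = 2.

L[2][2] = 2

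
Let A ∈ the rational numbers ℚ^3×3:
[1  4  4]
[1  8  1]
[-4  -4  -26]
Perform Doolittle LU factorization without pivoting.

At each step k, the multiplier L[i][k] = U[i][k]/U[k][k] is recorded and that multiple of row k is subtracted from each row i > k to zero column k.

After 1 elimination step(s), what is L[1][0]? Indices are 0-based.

L[1][0] = 1

Step 1: pivot at (0,0) is 1.
  row1 ← row1 − (1)·row0  ⇒  L[1][0]=1, U row1=(0, 4, -3)
  row2 ← row2 − (-4)·row0  ⇒  L[2][0]=-4, U row2=(0, 12, -10)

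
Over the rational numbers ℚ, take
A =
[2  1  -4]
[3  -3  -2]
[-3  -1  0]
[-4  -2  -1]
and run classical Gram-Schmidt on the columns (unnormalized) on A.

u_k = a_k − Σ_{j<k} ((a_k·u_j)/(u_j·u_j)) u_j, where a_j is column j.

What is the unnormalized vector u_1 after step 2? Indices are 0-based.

u_1 = (15/19, -63/19, -13/19, -30/19)

Step 1: u_0 = a_0 = (2, 3, -3, -4).
Step 2: u_1 = a_1 − (2/19)·u_0 = (15/19, -63/19, -13/19, -30/19).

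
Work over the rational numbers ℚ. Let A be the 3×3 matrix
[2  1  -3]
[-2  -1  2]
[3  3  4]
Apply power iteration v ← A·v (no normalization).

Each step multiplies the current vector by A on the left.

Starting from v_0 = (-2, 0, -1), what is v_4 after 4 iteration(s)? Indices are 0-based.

v_4 = (542, -424, -361)

v_0 = (-2, 0, -1).
v_1 = A·v_0 = (-1, 2, -10).
v_2 = A·v_1 = (30, -20, -37).
v_3 = A·v_2 = (151, -114, -118).
v_4 = A·v_3 = (542, -424, -361).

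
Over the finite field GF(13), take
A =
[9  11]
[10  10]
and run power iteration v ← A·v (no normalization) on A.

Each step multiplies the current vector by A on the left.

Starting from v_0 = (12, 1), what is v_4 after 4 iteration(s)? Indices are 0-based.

v_0 = (12, 1).
v_1 = A·v_0 = (2, 0).
v_2 = A·v_1 = (5, 7).
v_3 = A·v_2 = (5, 3).
v_4 = A·v_3 = (0, 2).

v_4 = (0, 2)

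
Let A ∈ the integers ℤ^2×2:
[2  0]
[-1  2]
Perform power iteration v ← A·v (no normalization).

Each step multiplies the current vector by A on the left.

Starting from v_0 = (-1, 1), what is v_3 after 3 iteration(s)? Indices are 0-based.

v_0 = (-1, 1).
v_1 = A·v_0 = (-2, 3).
v_2 = A·v_1 = (-4, 8).
v_3 = A·v_2 = (-8, 20).

v_3 = (-8, 20)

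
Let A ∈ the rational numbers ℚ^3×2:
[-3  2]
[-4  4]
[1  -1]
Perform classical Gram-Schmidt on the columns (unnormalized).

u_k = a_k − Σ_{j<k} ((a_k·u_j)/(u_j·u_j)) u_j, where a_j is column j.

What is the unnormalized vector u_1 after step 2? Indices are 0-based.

Step 1: u_0 = a_0 = (-3, -4, 1).
Step 2: u_1 = a_1 − (-23/26)·u_0 = (-17/26, 6/13, -3/26).

u_1 = (-17/26, 6/13, -3/26)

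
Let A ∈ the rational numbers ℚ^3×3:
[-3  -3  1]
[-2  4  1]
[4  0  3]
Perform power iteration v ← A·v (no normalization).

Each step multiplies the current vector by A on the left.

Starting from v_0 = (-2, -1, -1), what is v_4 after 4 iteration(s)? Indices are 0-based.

v_0 = (-2, -1, -1).
v_1 = A·v_0 = (8, -1, -11).
v_2 = A·v_1 = (-32, -31, -1).
v_3 = A·v_2 = (188, -61, -131).
v_4 = A·v_3 = (-512, -751, 359).

v_4 = (-512, -751, 359)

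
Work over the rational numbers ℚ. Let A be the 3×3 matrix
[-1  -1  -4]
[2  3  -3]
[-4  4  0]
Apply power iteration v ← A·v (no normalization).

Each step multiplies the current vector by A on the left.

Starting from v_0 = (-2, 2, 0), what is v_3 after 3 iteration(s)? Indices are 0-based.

v_0 = (-2, 2, 0).
v_1 = A·v_0 = (0, 2, 16).
v_2 = A·v_1 = (-66, -42, 8).
v_3 = A·v_2 = (76, -282, 96).

v_3 = (76, -282, 96)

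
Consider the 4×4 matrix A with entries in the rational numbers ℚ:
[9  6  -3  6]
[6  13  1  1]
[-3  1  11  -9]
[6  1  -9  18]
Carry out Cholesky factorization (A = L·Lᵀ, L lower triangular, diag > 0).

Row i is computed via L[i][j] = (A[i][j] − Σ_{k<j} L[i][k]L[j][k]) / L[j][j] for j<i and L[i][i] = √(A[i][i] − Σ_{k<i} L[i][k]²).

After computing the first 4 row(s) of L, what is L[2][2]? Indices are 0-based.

L[2][2] = 3

Step 1: L[0][0] = √(9) = 3.
  L[1][0] = (6) / L[0][0] = 2.
Step 2: L[1][1] = √(9) = 3.
  L[2][0] = (-3) / L[0][0] = -1.
  L[2][1] = (3) / L[1][1] = 1.
Step 3: L[2][2] = √(9) = 3.
  L[3][0] = (6) / L[0][0] = 2.
  L[3][1] = (-3) / L[1][1] = -1.
  L[3][2] = (-6) / L[2][2] = -2.
Step 4: L[3][3] = √(9) = 3.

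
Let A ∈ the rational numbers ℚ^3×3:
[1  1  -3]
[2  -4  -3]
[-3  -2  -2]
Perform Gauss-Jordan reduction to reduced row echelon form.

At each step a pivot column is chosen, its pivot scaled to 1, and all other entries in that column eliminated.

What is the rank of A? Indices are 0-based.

rank = 3

pivot(0,0)=1: scale R0 → (1, 1, -3)
  clear (1,0): R1 −= (2)R0 → (0, -6, 3)
  clear (2,0): R2 −= (-3)R0 → (0, 1, -11)
pivot(1,1)=-6: scale R1 → (0, 1, -1/2)
  clear (0,1): R0 −= (1)R1 → (1, 0, -5/2)
  clear (2,1): R2 −= (1)R1 → (0, 0, -21/2)
pivot(2,2)=-21/2: scale R2 → (0, 0, 1)
  clear (0,2): R0 −= (-5/2)R2 → (1, 0, 0)
  clear (1,2): R1 −= (-1/2)R2 → (0, 1, 0)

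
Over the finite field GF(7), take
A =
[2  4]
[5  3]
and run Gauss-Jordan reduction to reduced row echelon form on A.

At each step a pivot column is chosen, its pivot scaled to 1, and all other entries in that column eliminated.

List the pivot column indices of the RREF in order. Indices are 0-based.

[1] R0 /= 2  ⇒  (1, 2)
     R1 -= 5·R0  ⇒  (0, 0)
column 1 empty below row 1

pivot columns: 0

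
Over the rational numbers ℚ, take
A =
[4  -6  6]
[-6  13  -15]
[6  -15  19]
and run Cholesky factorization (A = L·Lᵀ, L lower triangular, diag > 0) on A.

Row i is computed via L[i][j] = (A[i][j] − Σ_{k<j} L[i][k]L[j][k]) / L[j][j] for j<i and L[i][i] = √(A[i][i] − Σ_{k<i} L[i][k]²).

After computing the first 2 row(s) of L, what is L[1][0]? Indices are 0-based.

L[1][0] = -3

Step 1: L[0][0] = √(4) = 2.
  L[1][0] = (-6) / L[0][0] = -3.
Step 2: L[1][1] = √(4) = 2.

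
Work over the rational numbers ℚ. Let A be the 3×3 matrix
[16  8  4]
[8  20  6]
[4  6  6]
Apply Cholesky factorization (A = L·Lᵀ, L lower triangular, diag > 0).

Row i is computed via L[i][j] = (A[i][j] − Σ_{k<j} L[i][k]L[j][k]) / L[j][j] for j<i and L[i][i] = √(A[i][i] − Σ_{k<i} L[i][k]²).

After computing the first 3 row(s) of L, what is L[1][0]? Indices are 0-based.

Step 1: L[0][0] = √(16) = 4.
  L[1][0] = (8) / L[0][0] = 2.
Step 2: L[1][1] = √(16) = 4.
  L[2][0] = (4) / L[0][0] = 1.
  L[2][1] = (4) / L[1][1] = 1.
Step 3: L[2][2] = √(4) = 2.

L[1][0] = 2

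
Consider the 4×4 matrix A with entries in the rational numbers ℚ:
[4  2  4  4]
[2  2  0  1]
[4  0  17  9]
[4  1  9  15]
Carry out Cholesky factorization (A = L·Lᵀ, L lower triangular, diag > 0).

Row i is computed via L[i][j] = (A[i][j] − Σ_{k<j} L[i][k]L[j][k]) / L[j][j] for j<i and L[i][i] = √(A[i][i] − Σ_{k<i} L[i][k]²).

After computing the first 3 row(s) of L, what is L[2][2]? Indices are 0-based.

L[2][2] = 3

Step 1: L[0][0] = √(4) = 2.
  L[1][0] = (2) / L[0][0] = 1.
Step 2: L[1][1] = √(1) = 1.
  L[2][0] = (4) / L[0][0] = 2.
  L[2][1] = (-2) / L[1][1] = -2.
Step 3: L[2][2] = √(9) = 3.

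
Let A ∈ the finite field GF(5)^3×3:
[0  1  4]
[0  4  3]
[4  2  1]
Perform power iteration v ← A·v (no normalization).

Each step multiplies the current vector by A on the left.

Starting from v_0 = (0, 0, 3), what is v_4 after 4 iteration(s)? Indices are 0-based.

v_4 = (4, 2, 1)

v_0 = (0, 0, 3).
v_1 = A·v_0 = (2, 4, 3).
v_2 = A·v_1 = (1, 0, 4).
v_3 = A·v_2 = (1, 2, 3).
v_4 = A·v_3 = (4, 2, 1).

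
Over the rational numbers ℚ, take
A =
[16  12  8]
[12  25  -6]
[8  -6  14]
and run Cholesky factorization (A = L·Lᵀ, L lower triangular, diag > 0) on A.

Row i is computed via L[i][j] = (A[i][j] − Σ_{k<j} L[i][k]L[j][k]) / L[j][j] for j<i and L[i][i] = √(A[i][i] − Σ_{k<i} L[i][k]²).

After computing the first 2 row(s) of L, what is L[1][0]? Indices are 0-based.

L[1][0] = 3

Step 1: L[0][0] = √(16) = 4.
  L[1][0] = (12) / L[0][0] = 3.
Step 2: L[1][1] = √(16) = 4.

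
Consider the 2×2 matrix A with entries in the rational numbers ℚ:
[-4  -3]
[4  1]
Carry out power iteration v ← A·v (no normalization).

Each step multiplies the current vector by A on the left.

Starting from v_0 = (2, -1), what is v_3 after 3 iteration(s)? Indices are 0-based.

v_0 = (2, -1).
v_1 = A·v_0 = (-5, 7).
v_2 = A·v_1 = (-1, -13).
v_3 = A·v_2 = (43, -17).

v_3 = (43, -17)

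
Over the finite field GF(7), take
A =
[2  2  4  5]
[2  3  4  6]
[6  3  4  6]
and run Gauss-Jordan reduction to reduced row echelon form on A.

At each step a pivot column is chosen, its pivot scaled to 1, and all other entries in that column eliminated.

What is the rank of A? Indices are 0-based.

rank = 3

step 1: normalize row 0 (÷2) = (1, 1, 2, 6)
  row 1: subtract 2×row0 = (0, 1, 0, 1)
  row 2: subtract 6×row0 = (0, 4, 6, 5)
step 2: normalize row 1 (÷1) = (0, 1, 0, 1)
  row 0: subtract 1×row1 = (1, 0, 2, 5)
  row 2: subtract 4×row1 = (0, 0, 6, 1)
step 3: normalize row 2 (÷6) = (0, 0, 1, 6)
  row 0: subtract 2×row2 = (1, 0, 0, 0)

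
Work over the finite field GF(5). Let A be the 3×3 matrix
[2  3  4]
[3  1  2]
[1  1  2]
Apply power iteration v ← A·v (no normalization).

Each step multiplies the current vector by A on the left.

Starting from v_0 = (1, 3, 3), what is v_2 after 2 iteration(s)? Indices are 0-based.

v_0 = (1, 3, 3).
v_1 = A·v_0 = (3, 2, 0).
v_2 = A·v_1 = (2, 1, 0).

v_2 = (2, 1, 0)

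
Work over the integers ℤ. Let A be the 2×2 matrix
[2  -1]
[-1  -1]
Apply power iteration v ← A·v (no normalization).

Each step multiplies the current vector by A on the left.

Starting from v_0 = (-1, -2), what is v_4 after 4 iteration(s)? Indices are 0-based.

v_0 = (-1, -2).
v_1 = A·v_0 = (0, 3).
v_2 = A·v_1 = (-3, -3).
v_3 = A·v_2 = (-3, 6).
v_4 = A·v_3 = (-12, -3).

v_4 = (-12, -3)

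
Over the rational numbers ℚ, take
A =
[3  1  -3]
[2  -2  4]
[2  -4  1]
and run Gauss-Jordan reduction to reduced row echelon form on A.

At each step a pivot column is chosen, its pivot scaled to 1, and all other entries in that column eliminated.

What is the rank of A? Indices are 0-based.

pivot(0,0)=3: scale R0 → (1, 1/3, -1)
  clear (1,0): R1 −= (2)R0 → (0, -8/3, 6)
  clear (2,0): R2 −= (2)R0 → (0, -14/3, 3)
pivot(1,1)=-8/3: scale R1 → (0, 1, -9/4)
  clear (0,1): R0 −= (1/3)R1 → (1, 0, -1/4)
  clear (2,1): R2 −= (-14/3)R1 → (0, 0, -15/2)
pivot(2,2)=-15/2: scale R2 → (0, 0, 1)
  clear (0,2): R0 −= (-1/4)R2 → (1, 0, 0)
  clear (1,2): R1 −= (-9/4)R2 → (0, 1, 0)

rank = 3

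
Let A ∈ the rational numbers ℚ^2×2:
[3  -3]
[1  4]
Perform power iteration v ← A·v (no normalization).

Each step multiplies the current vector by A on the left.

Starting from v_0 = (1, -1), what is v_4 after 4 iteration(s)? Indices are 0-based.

v_0 = (1, -1).
v_1 = A·v_0 = (6, -3).
v_2 = A·v_1 = (27, -6).
v_3 = A·v_2 = (99, 3).
v_4 = A·v_3 = (288, 111).

v_4 = (288, 111)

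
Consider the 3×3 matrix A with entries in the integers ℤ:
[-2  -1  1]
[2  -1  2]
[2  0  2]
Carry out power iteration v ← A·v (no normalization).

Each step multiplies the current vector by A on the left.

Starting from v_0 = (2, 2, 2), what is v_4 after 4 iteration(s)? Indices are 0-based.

v_4 = (30, 10, 44)

v_0 = (2, 2, 2).
v_1 = A·v_0 = (-4, 6, 8).
v_2 = A·v_1 = (10, 2, 8).
v_3 = A·v_2 = (-14, 34, 36).
v_4 = A·v_3 = (30, 10, 44).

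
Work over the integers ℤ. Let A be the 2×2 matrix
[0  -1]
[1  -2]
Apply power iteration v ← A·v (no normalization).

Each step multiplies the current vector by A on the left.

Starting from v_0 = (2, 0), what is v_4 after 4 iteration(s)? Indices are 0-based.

v_0 = (2, 0).
v_1 = A·v_0 = (0, 2).
v_2 = A·v_1 = (-2, -4).
v_3 = A·v_2 = (4, 6).
v_4 = A·v_3 = (-6, -8).

v_4 = (-6, -8)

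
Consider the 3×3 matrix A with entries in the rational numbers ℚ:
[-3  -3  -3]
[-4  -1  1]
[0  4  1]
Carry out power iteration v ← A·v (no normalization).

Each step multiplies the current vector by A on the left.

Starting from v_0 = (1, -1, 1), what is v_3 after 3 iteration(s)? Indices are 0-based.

v_0 = (1, -1, 1).
v_1 = A·v_0 = (-3, -2, -3).
v_2 = A·v_1 = (24, 11, -11).
v_3 = A·v_2 = (-72, -118, 33).

v_3 = (-72, -118, 33)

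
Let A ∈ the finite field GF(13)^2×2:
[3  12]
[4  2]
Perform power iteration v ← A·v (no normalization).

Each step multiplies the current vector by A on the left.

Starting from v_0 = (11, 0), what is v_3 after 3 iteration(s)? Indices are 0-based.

v_3 = (10, 10)

v_0 = (11, 0).
v_1 = A·v_0 = (7, 5).
v_2 = A·v_1 = (3, 12).
v_3 = A·v_2 = (10, 10).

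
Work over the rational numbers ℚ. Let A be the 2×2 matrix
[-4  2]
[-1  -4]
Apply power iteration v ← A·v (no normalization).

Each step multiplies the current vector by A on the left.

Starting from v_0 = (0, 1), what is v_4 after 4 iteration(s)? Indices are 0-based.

v_4 = (-448, 68)

v_0 = (0, 1).
v_1 = A·v_0 = (2, -4).
v_2 = A·v_1 = (-16, 14).
v_3 = A·v_2 = (92, -40).
v_4 = A·v_3 = (-448, 68).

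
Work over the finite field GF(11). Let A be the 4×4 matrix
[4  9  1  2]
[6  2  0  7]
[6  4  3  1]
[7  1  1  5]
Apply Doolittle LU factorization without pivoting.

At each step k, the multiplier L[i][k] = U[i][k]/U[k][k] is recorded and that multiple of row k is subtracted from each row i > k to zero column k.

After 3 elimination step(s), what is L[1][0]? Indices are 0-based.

L[1][0] = 7

Step 1: pivot at (0,0) is 4.
  row1 ← row1 − (7)·row0  ⇒  L[1][0]=7, U row1=(0, 5, 4, 4)
  row2 ← row2 − (7)·row0  ⇒  L[2][0]=7, U row2=(0, 7, 7, 9)
  row3 ← row3 − (10)·row0  ⇒  L[3][0]=10, U row3=(0, 10, 2, 7)
Step 2: pivot at (1,1) is 5.
  row2 ← row2 − (8)·row1  ⇒  L[2][1]=8, U row2=(0, 0, 8, 10)
  row3 ← row3 − (2)·row1  ⇒  L[3][1]=2, U row3=(0, 0, 5, 10)
Step 3: pivot at (2,2) is 8.
  row3 ← row3 − (2)·row2  ⇒  L[3][2]=2, U row3=(0, 0, 0, 1)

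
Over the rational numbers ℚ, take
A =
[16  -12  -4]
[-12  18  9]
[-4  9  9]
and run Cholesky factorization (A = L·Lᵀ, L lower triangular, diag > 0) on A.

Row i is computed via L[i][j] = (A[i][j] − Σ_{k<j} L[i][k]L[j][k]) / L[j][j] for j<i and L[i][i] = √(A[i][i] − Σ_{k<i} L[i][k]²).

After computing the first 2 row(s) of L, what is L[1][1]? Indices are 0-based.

L[1][1] = 3

Step 1: L[0][0] = √(16) = 4.
  L[1][0] = (-12) / L[0][0] = -3.
Step 2: L[1][1] = √(9) = 3.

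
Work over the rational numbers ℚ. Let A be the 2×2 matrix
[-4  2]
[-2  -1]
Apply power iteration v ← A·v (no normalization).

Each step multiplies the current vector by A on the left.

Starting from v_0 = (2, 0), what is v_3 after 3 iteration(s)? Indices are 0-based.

v_0 = (2, 0).
v_1 = A·v_0 = (-8, -4).
v_2 = A·v_1 = (24, 20).
v_3 = A·v_2 = (-56, -68).

v_3 = (-56, -68)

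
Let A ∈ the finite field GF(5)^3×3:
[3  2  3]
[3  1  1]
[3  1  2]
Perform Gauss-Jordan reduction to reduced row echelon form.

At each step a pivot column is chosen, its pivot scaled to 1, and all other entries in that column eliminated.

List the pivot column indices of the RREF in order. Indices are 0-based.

pivot(0,0)=3: scale R0 → (1, 4, 1)
  clear (1,0): R1 −= (3)R0 → (0, 4, 3)
  clear (2,0): R2 −= (3)R0 → (0, 4, 4)
pivot(1,1)=4: scale R1 → (0, 1, 2)
  clear (0,1): R0 −= (4)R1 → (1, 0, 3)
  clear (2,1): R2 −= (4)R1 → (0, 0, 1)
pivot(2,2)=1: scale R2 → (0, 0, 1)
  clear (0,2): R0 −= (3)R2 → (1, 0, 0)
  clear (1,2): R1 −= (2)R2 → (0, 1, 0)

pivot columns: 0, 1, 2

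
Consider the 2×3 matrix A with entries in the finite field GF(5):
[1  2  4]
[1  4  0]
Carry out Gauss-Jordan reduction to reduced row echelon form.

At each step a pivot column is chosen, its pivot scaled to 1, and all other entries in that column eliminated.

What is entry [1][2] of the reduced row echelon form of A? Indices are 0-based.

[1] R0 /= 1  ⇒  (1, 2, 4)
     R1 -= 1·R0  ⇒  (0, 2, 1)
[2] R1 /= 2  ⇒  (0, 1, 3)
     R0 -= 2·R1  ⇒  (1, 0, 3)

M[1][2] = 3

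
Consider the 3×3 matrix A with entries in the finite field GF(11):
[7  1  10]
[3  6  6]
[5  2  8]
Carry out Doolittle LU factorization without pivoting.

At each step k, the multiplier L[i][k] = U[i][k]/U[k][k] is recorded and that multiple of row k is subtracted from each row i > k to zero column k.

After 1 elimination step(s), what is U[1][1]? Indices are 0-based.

U[1][1] = 4

Step 1: pivot at (0,0) is 7.
  row1 ← row1 − (2)·row0  ⇒  L[1][0]=2, U row1=(0, 4, 8)
  row2 ← row2 − (7)·row0  ⇒  L[2][0]=7, U row2=(0, 6, 4)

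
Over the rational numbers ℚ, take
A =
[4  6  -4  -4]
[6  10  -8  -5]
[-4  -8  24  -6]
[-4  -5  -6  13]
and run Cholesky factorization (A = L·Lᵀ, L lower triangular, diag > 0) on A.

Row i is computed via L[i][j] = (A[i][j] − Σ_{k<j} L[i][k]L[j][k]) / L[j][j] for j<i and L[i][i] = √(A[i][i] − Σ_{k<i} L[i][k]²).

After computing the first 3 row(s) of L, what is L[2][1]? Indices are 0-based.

L[2][1] = -2

Step 1: L[0][0] = √(4) = 2.
  L[1][0] = (6) / L[0][0] = 3.
Step 2: L[1][1] = √(1) = 1.
  L[2][0] = (-4) / L[0][0] = -2.
  L[2][1] = (-2) / L[1][1] = -2.
Step 3: L[2][2] = √(16) = 4.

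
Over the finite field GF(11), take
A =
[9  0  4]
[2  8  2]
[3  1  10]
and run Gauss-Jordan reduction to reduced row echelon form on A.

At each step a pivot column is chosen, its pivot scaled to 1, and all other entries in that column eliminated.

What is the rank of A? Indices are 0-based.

pivot(0,0)=9: scale R0 → (1, 0, 9)
  clear (1,0): R1 −= (2)R0 → (0, 8, 6)
  clear (2,0): R2 −= (3)R0 → (0, 1, 5)
pivot(1,1)=8: scale R1 → (0, 1, 9)
  clear (2,1): R2 −= (1)R1 → (0, 0, 7)
pivot(2,2)=7: scale R2 → (0, 0, 1)
  clear (0,2): R0 −= (9)R2 → (1, 0, 0)
  clear (1,2): R1 −= (9)R2 → (0, 1, 0)

rank = 3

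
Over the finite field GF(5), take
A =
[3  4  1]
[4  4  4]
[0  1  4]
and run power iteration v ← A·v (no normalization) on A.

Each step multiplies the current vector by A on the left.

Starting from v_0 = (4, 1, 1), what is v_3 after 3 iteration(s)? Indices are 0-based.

v_3 = (1, 0, 0)

v_0 = (4, 1, 1).
v_1 = A·v_0 = (2, 4, 0).
v_2 = A·v_1 = (2, 4, 4).
v_3 = A·v_2 = (1, 0, 0).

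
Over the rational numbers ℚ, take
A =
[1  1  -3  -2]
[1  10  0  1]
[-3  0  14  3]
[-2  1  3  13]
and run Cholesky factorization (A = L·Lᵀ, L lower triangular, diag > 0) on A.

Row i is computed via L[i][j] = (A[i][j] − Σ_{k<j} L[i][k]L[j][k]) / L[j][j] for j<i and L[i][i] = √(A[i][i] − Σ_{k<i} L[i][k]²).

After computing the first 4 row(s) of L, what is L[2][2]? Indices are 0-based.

Step 1: L[0][0] = √(1) = 1.
  L[1][0] = (1) / L[0][0] = 1.
Step 2: L[1][1] = √(9) = 3.
  L[2][0] = (-3) / L[0][0] = -3.
  L[2][1] = (3) / L[1][1] = 1.
Step 3: L[2][2] = √(4) = 2.
  L[3][0] = (-2) / L[0][0] = -2.
  L[3][1] = (3) / L[1][1] = 1.
  L[3][2] = (-4) / L[2][2] = -2.
Step 4: L[3][3] = √(4) = 2.

L[2][2] = 2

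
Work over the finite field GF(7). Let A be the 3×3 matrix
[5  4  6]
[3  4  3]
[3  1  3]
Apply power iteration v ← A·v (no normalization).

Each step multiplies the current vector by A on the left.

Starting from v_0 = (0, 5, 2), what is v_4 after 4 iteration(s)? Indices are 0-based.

v_0 = (0, 5, 2).
v_1 = A·v_0 = (4, 5, 4).
v_2 = A·v_1 = (1, 2, 1).
v_3 = A·v_2 = (5, 0, 1).
v_4 = A·v_3 = (3, 4, 4).

v_4 = (3, 4, 4)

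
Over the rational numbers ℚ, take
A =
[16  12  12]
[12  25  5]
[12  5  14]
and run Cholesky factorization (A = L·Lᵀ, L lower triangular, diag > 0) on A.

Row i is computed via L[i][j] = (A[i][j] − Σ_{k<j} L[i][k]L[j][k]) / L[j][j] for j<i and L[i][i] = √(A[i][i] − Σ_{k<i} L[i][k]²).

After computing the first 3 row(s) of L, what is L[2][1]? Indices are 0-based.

Step 1: L[0][0] = √(16) = 4.
  L[1][0] = (12) / L[0][0] = 3.
Step 2: L[1][1] = √(16) = 4.
  L[2][0] = (12) / L[0][0] = 3.
  L[2][1] = (-4) / L[1][1] = -1.
Step 3: L[2][2] = √(4) = 2.

L[2][1] = -1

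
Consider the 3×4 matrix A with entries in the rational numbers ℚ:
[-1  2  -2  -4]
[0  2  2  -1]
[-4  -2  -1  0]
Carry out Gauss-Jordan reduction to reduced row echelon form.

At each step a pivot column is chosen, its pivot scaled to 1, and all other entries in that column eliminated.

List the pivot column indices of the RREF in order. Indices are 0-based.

pivot columns: 0, 1, 2

pivot(0,0)=-1: scale R0 → (1, -2, 2, 4)
  clear (2,0): R2 −= (-4)R0 → (0, -10, 7, 16)
pivot(1,1)=2: scale R1 → (0, 1, 1, -1/2)
  clear (0,1): R0 −= (-2)R1 → (1, 0, 4, 3)
  clear (2,1): R2 −= (-10)R1 → (0, 0, 17, 11)
pivot(2,2)=17: scale R2 → (0, 0, 1, 11/17)
  clear (0,2): R0 −= (4)R2 → (1, 0, 0, 7/17)
  clear (1,2): R1 −= (1)R2 → (0, 1, 0, -39/34)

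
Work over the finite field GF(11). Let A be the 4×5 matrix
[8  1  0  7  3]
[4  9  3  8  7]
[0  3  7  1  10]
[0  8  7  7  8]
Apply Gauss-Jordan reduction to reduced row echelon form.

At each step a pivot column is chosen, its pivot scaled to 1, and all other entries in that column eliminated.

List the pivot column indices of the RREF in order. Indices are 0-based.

[1] R0 /= 8  ⇒  (1, 7, 0, 5, 10)
     R1 -= 4·R0  ⇒  (0, 3, 3, 10, 0)
[2] R1 /= 3  ⇒  (0, 1, 1, 7, 0)
     R0 -= 7·R1  ⇒  (1, 0, 4, 0, 10)
     R2 -= 3·R1  ⇒  (0, 0, 4, 2, 10)
     R3 -= 8·R1  ⇒  (0, 0, 10, 6, 8)
[3] R2 /= 4  ⇒  (0, 0, 1, 6, 8)
     R0 -= 4·R2  ⇒  (1, 0, 0, 9, 0)
     R1 -= 1·R2  ⇒  (0, 1, 0, 1, 3)
     R3 -= 10·R2  ⇒  (0, 0, 0, 1, 5)
[4] R3 /= 1  ⇒  (0, 0, 0, 1, 5)
     R0 -= 9·R3  ⇒  (1, 0, 0, 0, 10)
     R1 -= 1·R3  ⇒  (0, 1, 0, 0, 9)
     R2 -= 6·R3  ⇒  (0, 0, 1, 0, 0)

pivot columns: 0, 1, 2, 3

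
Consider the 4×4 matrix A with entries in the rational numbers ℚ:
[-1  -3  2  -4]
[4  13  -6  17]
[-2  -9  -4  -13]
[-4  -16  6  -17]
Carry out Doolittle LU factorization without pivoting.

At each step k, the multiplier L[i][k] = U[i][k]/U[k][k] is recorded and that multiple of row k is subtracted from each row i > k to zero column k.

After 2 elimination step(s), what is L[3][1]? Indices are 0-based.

L[3][1] = -4

k=0: U[0][0]=-1
  eliminate (1,0): mult=-4, new row 1: (0, 1, 2, 1); set L[1][0]=-4
  eliminate (2,0): mult=2, new row 2: (0, -3, -8, -5); set L[2][0]=2
  eliminate (3,0): mult=4, new row 3: (0, -4, -2, -1); set L[3][0]=4
k=1: U[1][1]=1
  eliminate (2,1): mult=-3, new row 2: (0, 0, -2, -2); set L[2][1]=-3
  eliminate (3,1): mult=-4, new row 3: (0, 0, 6, 3); set L[3][1]=-4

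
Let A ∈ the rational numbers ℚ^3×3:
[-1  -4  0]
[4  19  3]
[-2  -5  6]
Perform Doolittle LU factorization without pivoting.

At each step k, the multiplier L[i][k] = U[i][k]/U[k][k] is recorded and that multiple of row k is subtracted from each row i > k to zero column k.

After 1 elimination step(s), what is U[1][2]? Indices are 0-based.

U[1][2] = 3

Step 1: pivot at (0,0) is -1.
  row1 ← row1 − (-4)·row0  ⇒  L[1][0]=-4, U row1=(0, 3, 3)
  row2 ← row2 − (2)·row0  ⇒  L[2][0]=2, U row2=(0, 3, 6)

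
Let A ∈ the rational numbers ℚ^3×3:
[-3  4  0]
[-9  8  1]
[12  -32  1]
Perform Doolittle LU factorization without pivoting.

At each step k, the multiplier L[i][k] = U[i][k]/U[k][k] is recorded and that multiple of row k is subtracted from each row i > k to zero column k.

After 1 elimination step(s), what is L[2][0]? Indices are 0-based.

k=0: U[0][0]=-3
  eliminate (1,0): mult=3, new row 1: (0, -4, 1); set L[1][0]=3
  eliminate (2,0): mult=-4, new row 2: (0, -16, 1); set L[2][0]=-4

L[2][0] = -4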